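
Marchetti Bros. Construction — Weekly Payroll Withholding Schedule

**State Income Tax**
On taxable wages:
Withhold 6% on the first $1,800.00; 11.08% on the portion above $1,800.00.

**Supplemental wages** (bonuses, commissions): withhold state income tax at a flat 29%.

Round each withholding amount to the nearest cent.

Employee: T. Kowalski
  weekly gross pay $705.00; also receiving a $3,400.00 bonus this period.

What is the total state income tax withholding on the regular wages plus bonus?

State Income Tax: taxable = $705.00
  6% × $705.00 = $42.30
Supplemental (29% flat on bonus): 29% × $3,400.00 = $986.00
Total state income tax: $42.30 + $986.00 = $1,028.30

$1,028.30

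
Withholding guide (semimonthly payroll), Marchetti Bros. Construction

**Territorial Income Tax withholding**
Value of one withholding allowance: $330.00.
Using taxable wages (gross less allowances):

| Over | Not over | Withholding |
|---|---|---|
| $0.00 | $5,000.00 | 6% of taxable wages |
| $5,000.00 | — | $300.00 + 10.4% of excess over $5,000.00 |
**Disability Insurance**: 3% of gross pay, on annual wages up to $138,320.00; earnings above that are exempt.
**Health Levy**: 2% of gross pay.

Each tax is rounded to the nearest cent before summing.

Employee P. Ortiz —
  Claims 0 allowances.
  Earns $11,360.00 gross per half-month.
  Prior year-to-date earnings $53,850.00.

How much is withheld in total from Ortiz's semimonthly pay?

Territorial Income Tax: taxable = $11,360.00
  $300.00 + 10.4% × ($11,360.00 − $5,000.00) = $300.00 + 10.4% × $6,360.00 = $961.44
Disability Insurance: 3% × $11,360.00 = $340.80
Health Levy: 2% × $11,360.00 = $227.20
Total: $961.44 + $340.80 + $227.20 = $1,529.44

$1,529.44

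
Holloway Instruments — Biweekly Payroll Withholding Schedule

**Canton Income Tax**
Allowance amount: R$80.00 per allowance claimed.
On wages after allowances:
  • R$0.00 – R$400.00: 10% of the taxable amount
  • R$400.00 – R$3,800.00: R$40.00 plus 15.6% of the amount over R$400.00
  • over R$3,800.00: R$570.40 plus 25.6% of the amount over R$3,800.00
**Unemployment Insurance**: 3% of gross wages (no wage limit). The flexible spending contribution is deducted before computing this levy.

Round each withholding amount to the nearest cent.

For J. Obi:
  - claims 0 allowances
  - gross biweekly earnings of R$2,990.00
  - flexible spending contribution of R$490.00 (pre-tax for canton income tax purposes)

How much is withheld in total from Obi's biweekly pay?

R$442.60

Canton Income Tax: taxable = R$2,990.00 − R$490.00 = R$2,500.00
  R$40.00 + 15.6% × (R$2,500.00 − R$400.00) = R$40.00 + 15.6% × R$2,100.00 = R$367.60
Unemployment Insurance: 3% × R$2,500.00 = R$75.00
Total: R$367.60 + R$75.00 = R$442.60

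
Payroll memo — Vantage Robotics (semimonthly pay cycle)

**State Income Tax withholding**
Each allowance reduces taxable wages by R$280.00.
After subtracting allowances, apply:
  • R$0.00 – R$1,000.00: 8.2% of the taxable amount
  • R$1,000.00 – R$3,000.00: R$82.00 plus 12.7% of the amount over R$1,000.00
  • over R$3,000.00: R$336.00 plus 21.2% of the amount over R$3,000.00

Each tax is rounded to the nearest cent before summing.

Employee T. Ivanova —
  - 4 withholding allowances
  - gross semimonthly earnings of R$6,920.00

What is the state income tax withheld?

R$929.60

State Income Tax: taxable = R$6,920.00 − 4×R$280.00 = R$5,800.00
  R$336.00 + 21.2% × (R$5,800.00 − R$3,000.00) = R$336.00 + 21.2% × R$2,800.00 = R$929.60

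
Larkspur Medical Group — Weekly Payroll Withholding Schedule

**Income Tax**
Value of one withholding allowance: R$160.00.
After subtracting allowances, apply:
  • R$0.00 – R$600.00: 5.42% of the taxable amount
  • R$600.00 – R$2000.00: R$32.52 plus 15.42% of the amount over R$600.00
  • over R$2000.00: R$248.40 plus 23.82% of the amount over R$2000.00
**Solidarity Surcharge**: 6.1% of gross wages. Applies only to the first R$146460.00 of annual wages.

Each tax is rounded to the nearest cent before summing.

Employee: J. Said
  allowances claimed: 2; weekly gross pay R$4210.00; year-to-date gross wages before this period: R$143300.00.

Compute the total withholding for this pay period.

R$891.36

Income Tax: taxable = R$4210.00 − 2×R$160.00 = R$3890.00
  R$248.40 + 23.82% × (R$3890.00 − R$2000.00) = R$248.40 + 23.82% × R$1890.00 = R$698.60
Solidarity Surcharge: cap R$146460.00 − YTD R$143300.00 = R$3160.00 subject; 6.1% × R$3160.00 = R$192.76
Total: R$698.60 + R$192.76 = R$891.36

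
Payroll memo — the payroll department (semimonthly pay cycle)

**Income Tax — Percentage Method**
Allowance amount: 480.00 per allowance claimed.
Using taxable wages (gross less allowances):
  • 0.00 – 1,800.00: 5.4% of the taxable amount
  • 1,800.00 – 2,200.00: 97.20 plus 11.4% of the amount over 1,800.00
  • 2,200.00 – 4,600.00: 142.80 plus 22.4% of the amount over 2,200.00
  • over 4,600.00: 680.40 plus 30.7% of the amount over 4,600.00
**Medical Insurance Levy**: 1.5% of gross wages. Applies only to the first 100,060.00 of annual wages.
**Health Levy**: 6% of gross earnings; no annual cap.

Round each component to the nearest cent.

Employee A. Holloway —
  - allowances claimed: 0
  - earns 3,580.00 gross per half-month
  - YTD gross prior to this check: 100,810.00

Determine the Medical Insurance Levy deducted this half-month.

0.00

Medical Insurance Levy: YTD 100,810.00 ≥ cap 100,060.00 → 0.00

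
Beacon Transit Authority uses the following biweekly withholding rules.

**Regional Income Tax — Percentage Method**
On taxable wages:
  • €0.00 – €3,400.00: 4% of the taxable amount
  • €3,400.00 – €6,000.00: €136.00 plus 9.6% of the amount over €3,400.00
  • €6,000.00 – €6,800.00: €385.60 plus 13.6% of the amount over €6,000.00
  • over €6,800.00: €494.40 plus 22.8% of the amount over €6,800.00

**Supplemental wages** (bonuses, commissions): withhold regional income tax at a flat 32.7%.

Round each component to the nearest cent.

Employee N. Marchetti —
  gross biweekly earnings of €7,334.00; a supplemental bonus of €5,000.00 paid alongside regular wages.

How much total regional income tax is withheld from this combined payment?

€2,251.15

Regional Income Tax: taxable = €7,334.00
  €494.40 + 22.8% × (€7,334.00 − €6,800.00) = €494.40 + 22.8% × €534.00 = €616.15
Supplemental (32.7% flat on bonus): 32.7% × €5,000.00 = €1,635.00
Total regional income tax: €616.15 + €1,635.00 = €2,251.15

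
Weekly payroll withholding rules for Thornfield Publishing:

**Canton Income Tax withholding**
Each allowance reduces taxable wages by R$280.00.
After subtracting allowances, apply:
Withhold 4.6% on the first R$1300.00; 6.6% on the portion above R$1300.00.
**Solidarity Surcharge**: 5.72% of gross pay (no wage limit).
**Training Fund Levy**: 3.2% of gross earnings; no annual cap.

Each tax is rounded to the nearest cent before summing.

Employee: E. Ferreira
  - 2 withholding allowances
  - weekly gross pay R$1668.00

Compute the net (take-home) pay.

Canton Income Tax: taxable = R$1668.00 − 2×R$280.00 = R$1108.00
  4.6% × R$1108.00 = R$50.97
Solidarity Surcharge: 5.72% × R$1668.00 = R$95.41
Training Fund Levy: 3.2% × R$1668.00 = R$53.38
Total withheld: R$50.97 + R$95.41 + R$53.38 = R$199.76
Net pay: R$1668.00 − R$199.76 = R$1468.24

R$1468.24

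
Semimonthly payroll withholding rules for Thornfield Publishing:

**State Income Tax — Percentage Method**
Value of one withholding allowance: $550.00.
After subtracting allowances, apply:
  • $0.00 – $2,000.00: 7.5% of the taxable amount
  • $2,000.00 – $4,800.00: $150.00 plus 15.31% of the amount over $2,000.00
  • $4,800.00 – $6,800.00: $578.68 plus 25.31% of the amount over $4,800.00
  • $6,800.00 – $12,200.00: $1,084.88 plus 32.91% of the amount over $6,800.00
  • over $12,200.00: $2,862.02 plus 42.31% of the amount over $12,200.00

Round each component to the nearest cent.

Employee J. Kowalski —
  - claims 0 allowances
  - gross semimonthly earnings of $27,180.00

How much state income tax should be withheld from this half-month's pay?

State Income Tax: taxable = $27,180.00
  $2,862.02 + 42.31% × ($27,180.00 − $12,200.00) = $2,862.02 + 42.31% × $14,980.00 = $9,200.06

$9,200.06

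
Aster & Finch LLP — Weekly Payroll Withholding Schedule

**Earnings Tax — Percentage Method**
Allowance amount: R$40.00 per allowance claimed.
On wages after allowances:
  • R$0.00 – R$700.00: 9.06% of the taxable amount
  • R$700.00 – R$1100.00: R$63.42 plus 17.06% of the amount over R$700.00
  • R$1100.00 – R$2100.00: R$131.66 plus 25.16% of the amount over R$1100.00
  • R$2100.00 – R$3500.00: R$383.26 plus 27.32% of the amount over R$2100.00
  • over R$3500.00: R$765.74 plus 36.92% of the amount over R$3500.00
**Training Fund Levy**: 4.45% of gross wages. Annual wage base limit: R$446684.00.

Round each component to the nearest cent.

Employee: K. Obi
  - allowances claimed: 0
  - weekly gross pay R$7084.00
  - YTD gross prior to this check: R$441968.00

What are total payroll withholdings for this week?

Earnings Tax: taxable = R$7084.00
  R$765.74 + 36.92% × (R$7084.00 − R$3500.00) = R$765.74 + 36.92% × R$3584.00 = R$2088.95
Training Fund Levy: cap R$446684.00 − YTD R$441968.00 = R$4716.00 subject; 4.45% × R$4716.00 = R$209.86
Total: R$2088.95 + R$209.86 = R$2298.81

R$2298.81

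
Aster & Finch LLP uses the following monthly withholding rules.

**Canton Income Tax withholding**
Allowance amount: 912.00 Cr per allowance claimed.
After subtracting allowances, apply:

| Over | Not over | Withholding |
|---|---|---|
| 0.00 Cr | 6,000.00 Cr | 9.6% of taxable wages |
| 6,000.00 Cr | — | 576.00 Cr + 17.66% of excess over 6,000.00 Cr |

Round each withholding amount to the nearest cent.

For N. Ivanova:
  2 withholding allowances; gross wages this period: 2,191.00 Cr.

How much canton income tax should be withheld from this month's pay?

Canton Income Tax: taxable = 2,191.00 Cr − 2×912.00 Cr = 367.00 Cr
  9.6% × 367.00 Cr = 35.23 Cr

35.23 Cr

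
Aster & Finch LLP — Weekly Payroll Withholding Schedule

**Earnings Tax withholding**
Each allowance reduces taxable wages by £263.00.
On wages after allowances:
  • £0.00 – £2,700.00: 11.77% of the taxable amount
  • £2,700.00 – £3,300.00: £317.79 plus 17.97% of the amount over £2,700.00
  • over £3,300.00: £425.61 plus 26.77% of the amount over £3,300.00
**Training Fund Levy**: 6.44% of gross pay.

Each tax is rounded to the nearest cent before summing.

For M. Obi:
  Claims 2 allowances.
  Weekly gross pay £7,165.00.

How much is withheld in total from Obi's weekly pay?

£1,780.89

Earnings Tax: taxable = £7,165.00 − 2×£263.00 = £6,639.00
  £425.61 + 26.77% × (£6,639.00 − £3,300.00) = £425.61 + 26.77% × £3,339.00 = £1,319.46
Training Fund Levy: 6.44% × £7,165.00 = £461.43
Total: £1,319.46 + £461.43 = £1,780.89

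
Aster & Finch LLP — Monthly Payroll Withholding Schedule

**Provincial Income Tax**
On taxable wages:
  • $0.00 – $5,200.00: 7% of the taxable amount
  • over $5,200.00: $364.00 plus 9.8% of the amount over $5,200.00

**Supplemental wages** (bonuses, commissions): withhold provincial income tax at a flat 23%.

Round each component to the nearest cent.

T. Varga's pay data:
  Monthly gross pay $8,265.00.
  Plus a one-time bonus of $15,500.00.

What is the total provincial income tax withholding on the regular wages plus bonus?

$4,229.37

Provincial Income Tax: taxable = $8,265.00
  $364.00 + 9.8% × ($8,265.00 − $5,200.00) = $364.00 + 9.8% × $3,065.00 = $664.37
Supplemental (23% flat on bonus): 23% × $15,500.00 = $3,565.00
Total provincial income tax: $664.37 + $3,565.00 = $4,229.37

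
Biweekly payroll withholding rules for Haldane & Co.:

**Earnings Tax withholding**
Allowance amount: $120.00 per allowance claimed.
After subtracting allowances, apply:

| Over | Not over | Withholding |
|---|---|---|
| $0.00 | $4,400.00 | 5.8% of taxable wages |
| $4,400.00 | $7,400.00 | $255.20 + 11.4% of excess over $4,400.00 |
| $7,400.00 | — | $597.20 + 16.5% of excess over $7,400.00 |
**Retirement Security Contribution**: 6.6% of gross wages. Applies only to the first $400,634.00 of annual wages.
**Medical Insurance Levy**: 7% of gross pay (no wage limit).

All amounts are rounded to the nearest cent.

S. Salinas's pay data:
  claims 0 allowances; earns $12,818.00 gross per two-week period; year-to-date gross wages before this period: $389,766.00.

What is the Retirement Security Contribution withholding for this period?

$717.29

Retirement Security Contribution: cap $400,634.00 − YTD $389,766.00 = $10,868.00 subject; 6.6% × $10,868.00 = $717.29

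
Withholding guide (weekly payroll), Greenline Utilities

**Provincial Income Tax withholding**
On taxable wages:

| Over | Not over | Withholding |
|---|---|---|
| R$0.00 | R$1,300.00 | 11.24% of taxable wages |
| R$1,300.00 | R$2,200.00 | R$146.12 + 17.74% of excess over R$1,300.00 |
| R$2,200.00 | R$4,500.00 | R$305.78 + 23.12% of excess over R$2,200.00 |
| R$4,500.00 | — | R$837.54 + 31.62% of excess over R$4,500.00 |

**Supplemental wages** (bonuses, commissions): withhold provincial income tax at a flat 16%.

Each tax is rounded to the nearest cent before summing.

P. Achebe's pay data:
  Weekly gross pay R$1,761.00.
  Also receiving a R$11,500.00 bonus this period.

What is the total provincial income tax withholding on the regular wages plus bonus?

R$2,067.90

Provincial Income Tax: taxable = R$1,761.00
  R$146.12 + 17.74% × (R$1,761.00 − R$1,300.00) = R$146.12 + 17.74% × R$461.00 = R$227.90
Supplemental (16% flat on bonus): 16% × R$11,500.00 = R$1,840.00
Total provincial income tax: R$227.90 + R$1,840.00 = R$2,067.90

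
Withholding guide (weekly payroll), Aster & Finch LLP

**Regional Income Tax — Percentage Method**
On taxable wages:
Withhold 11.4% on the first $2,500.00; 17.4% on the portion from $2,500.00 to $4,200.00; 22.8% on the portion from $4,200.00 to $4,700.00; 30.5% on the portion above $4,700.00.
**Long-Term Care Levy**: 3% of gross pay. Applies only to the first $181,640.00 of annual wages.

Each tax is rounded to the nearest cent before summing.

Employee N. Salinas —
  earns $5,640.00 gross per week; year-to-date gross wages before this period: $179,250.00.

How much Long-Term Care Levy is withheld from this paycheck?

Long-Term Care Levy: cap $181,640.00 − YTD $179,250.00 = $2,390.00 subject; 3% × $2,390.00 = $71.70

$71.70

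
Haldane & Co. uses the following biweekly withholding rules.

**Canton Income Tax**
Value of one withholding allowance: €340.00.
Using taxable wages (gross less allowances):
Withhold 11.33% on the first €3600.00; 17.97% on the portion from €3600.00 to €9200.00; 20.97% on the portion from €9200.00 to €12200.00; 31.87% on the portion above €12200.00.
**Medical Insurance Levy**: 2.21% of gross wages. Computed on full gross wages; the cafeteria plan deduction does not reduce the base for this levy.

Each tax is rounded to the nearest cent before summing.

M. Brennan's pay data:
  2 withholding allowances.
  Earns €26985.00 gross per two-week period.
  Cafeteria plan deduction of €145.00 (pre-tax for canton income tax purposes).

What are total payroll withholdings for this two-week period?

€7088.72

Canton Income Tax: taxable = €26985.00 − €145.00 − 2×€340.00 = €26160.00
  €2043.30 + 31.87% × (€26160.00 − €12200.00) = €2043.30 + 31.87% × €13960.00 = €6492.35
Medical Insurance Levy: 2.21% × €26985.00 = €596.37
Total: €6492.35 + €596.37 = €7088.72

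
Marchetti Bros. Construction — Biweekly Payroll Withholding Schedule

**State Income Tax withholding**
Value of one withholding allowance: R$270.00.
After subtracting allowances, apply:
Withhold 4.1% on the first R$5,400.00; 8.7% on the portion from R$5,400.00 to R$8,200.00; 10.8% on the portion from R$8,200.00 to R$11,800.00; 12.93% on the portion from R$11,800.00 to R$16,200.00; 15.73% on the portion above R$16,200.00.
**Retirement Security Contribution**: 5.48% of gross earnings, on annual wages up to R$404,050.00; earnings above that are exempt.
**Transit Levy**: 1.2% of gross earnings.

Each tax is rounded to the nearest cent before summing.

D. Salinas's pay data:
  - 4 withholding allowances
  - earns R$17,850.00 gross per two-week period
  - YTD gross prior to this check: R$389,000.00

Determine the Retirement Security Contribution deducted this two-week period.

R$824.74

Retirement Security Contribution: cap R$404,050.00 − YTD R$389,000.00 = R$15,050.00 subject; 5.48% × R$15,050.00 = R$824.74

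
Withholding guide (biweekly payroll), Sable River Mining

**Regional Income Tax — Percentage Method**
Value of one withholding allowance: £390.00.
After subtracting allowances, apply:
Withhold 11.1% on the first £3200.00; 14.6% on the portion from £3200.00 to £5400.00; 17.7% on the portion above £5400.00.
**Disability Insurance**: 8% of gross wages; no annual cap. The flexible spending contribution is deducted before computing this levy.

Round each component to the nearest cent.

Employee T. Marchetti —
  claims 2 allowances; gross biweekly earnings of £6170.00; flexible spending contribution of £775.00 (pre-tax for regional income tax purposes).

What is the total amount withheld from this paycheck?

£993.39

Regional Income Tax: taxable = £6170.00 − £775.00 − 2×£390.00 = £4615.00
  £355.20 + 14.6% × (£4615.00 − £3200.00) = £355.20 + 14.6% × £1415.00 = £561.79
Disability Insurance: 8% × £5395.00 = £431.60
Total: £561.79 + £431.60 = £993.39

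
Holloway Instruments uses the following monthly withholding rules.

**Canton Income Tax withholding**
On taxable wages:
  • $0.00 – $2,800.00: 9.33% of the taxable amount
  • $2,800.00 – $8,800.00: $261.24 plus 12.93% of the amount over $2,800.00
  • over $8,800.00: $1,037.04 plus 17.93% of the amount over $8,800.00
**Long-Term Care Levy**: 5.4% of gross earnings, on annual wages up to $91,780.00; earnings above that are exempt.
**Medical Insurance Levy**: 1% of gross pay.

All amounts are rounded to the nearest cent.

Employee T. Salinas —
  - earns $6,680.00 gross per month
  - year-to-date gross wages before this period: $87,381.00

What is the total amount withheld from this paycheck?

$1,067.27

Canton Income Tax: taxable = $6,680.00
  $261.24 + 12.93% × ($6,680.00 − $2,800.00) = $261.24 + 12.93% × $3,880.00 = $762.92
Long-Term Care Levy: cap $91,780.00 − YTD $87,381.00 = $4,399.00 subject; 5.4% × $4,399.00 = $237.55
Medical Insurance Levy: 1% × $6,680.00 = $66.80
Total: $762.92 + $237.55 + $66.80 = $1,067.27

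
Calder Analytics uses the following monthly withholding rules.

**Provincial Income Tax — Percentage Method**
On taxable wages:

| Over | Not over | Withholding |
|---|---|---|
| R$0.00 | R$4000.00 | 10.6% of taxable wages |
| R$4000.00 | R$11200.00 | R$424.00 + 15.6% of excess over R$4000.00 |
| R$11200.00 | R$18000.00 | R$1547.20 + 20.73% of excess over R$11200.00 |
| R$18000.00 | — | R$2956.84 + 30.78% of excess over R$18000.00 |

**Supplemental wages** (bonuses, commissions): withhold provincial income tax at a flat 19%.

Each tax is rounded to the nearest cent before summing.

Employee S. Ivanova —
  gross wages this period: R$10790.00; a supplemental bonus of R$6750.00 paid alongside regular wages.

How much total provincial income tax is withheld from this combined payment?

R$2765.74

Provincial Income Tax: taxable = R$10790.00
  R$424.00 + 15.6% × (R$10790.00 − R$4000.00) = R$424.00 + 15.6% × R$6790.00 = R$1483.24
Supplemental (19% flat on bonus): 19% × R$6750.00 = R$1282.50
Total provincial income tax: R$1483.24 + R$1282.50 = R$2765.74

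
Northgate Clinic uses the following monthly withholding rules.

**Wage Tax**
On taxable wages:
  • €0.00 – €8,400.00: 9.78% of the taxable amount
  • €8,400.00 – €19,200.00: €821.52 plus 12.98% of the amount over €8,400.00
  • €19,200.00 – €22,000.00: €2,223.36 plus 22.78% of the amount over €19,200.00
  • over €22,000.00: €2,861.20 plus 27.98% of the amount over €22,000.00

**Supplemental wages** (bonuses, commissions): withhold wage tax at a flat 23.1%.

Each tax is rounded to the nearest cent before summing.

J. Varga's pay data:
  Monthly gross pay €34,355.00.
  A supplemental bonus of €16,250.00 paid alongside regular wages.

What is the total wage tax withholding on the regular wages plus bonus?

€10,071.88

Wage Tax: taxable = €34,355.00
  €2,861.20 + 27.98% × (€34,355.00 − €22,000.00) = €2,861.20 + 27.98% × €12,355.00 = €6,318.13
Supplemental (23.1% flat on bonus): 23.1% × €16,250.00 = €3,753.75
Total wage tax: €6,318.13 + €3,753.75 = €10,071.88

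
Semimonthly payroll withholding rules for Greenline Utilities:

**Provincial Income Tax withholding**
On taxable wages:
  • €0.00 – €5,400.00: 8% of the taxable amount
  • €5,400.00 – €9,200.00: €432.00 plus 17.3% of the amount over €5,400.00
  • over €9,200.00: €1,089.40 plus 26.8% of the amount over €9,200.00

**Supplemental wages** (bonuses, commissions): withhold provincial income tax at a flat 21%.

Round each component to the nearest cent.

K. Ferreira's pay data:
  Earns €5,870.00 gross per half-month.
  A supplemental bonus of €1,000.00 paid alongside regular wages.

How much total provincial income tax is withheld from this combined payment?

€723.31

Provincial Income Tax: taxable = €5,870.00
  €432.00 + 17.3% × (€5,870.00 − €5,400.00) = €432.00 + 17.3% × €470.00 = €513.31
Supplemental (21% flat on bonus): 21% × €1,000.00 = €210.00
Total provincial income tax: €513.31 + €210.00 = €723.31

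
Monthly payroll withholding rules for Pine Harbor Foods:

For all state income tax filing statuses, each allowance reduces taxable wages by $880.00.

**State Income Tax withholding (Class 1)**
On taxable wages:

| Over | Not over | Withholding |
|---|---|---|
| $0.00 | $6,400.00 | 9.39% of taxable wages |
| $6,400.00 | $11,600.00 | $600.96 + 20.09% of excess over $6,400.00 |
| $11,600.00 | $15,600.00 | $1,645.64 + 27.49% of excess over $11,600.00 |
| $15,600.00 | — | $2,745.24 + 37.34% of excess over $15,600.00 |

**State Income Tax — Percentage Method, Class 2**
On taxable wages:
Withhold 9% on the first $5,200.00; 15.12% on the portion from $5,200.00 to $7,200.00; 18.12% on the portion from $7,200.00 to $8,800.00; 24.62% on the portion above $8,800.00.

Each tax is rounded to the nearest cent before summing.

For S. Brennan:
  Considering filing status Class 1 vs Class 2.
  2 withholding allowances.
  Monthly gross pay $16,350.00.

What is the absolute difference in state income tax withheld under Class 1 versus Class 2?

State Income Tax (Class 1): taxable = $16,350.00 − 2×$880.00 = $14,590.00
  $1,645.64 + 27.49% × ($14,590.00 − $11,600.00) = $1,645.64 + 27.49% × $2,990.00 = $2,467.59
State Income Tax (Class 2): taxable = $16,350.00 − 2×$880.00 = $14,590.00
  $1,060.32 + 24.62% × ($14,590.00 − $8,800.00) = $1,060.32 + 24.62% × $5,790.00 = $2,485.82
Difference: |$2,467.59 − $2,485.82| = $18.23 (higher under Class 2)

$18.23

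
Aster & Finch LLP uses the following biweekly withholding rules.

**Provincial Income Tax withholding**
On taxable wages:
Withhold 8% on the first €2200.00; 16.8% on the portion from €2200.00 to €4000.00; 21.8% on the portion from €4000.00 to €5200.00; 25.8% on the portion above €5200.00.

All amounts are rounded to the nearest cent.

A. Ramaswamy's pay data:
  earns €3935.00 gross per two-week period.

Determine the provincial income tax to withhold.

€467.48

Provincial Income Tax: taxable = €3935.00
  €176.00 + 16.8% × (€3935.00 − €2200.00) = €176.00 + 16.8% × €1735.00 = €467.48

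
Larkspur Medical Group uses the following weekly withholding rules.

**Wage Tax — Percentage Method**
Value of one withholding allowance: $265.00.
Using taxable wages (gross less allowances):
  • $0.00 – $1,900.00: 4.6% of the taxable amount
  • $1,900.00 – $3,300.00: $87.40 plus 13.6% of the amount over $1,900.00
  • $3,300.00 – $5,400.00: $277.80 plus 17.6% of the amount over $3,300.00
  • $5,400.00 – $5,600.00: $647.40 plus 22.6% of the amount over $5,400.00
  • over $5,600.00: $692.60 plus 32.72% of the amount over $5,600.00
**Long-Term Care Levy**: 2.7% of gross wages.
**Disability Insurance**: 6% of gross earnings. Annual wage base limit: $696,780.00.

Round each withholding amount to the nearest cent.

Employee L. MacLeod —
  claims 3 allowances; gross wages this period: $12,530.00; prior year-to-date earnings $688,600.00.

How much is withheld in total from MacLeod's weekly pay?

$3,529.08

Wage Tax: taxable = $12,530.00 − 3×$265.00 = $11,735.00
  $692.60 + 32.72% × ($11,735.00 − $5,600.00) = $692.60 + 32.72% × $6,135.00 = $2,699.97
Long-Term Care Levy: 2.7% × $12,530.00 = $338.31
Disability Insurance: cap $696,780.00 − YTD $688,600.00 = $8,180.00 subject; 6% × $8,180.00 = $490.80
Total: $2,699.97 + $338.31 + $490.80 = $3,529.08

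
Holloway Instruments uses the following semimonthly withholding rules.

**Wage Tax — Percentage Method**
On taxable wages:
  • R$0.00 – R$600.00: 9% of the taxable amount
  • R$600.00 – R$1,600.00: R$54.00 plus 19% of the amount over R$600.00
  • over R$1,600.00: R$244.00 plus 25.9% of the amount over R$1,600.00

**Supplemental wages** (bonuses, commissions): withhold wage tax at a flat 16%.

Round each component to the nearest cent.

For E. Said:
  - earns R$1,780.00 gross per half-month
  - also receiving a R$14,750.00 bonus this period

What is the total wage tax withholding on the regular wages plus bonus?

Wage Tax: taxable = R$1,780.00
  R$244.00 + 25.9% × (R$1,780.00 − R$1,600.00) = R$244.00 + 25.9% × R$180.00 = R$290.62
Supplemental (16% flat on bonus): 16% × R$14,750.00 = R$2,360.00
Total wage tax: R$290.62 + R$2,360.00 = R$2,650.62

R$2,650.62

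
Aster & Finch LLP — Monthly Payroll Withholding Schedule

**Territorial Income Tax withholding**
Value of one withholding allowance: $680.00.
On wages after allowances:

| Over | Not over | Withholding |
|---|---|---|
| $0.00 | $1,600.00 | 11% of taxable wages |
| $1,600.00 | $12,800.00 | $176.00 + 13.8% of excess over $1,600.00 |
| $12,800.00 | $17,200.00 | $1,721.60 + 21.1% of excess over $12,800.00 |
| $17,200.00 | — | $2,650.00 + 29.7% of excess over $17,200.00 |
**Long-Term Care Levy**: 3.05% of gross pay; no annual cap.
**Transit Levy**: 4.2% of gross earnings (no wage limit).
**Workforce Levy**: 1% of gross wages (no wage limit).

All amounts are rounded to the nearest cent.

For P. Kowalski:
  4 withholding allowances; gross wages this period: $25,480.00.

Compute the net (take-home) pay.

$19,076.58

Territorial Income Tax: taxable = $25,480.00 − 4×$680.00 = $22,760.00
  $2,650.00 + 29.7% × ($22,760.00 − $17,200.00) = $2,650.00 + 29.7% × $5,560.00 = $4,301.32
Long-Term Care Levy: 3.05% × $25,480.00 = $777.14
Transit Levy: 4.2% × $25,480.00 = $1,070.16
Workforce Levy: 1% × $25,480.00 = $254.80
Total withheld: $4,301.32 + $777.14 + $1,070.16 + $254.80 = $6,403.42
Net pay: $25,480.00 − $6,403.42 = $19,076.58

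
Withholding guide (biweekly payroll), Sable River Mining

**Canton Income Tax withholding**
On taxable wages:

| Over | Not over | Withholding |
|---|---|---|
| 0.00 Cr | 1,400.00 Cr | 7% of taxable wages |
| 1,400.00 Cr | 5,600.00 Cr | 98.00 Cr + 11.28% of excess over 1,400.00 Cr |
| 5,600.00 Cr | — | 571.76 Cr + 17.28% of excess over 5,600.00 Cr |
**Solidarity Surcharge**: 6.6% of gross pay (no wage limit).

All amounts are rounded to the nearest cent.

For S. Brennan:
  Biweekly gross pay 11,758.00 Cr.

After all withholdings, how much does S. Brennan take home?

Canton Income Tax: taxable = 11,758.00 Cr
  571.76 Cr + 17.28% × (11,758.00 Cr − 5,600.00 Cr) = 571.76 Cr + 17.28% × 6,158.00 Cr = 1,635.86 Cr
Solidarity Surcharge: 6.6% × 11,758.00 Cr = 776.03 Cr
Total withheld: 1,635.86 Cr + 776.03 Cr = 2,411.89 Cr
Net pay: 11,758.00 Cr − 2,411.89 Cr = 9,346.11 Cr

9,346.11 Cr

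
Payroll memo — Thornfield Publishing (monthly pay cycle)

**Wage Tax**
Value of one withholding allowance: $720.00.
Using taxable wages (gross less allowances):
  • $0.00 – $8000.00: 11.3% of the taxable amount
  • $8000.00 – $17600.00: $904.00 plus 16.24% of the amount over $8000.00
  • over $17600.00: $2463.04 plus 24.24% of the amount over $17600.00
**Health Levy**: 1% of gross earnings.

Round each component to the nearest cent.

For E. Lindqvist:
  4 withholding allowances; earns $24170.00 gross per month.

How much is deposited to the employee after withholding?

$20570.80

Wage Tax: taxable = $24170.00 − 4×$720.00 = $21290.00
  $2463.04 + 24.24% × ($21290.00 − $17600.00) = $2463.04 + 24.24% × $3690.00 = $3357.50
Health Levy: 1% × $24170.00 = $241.70
Total withheld: $3357.50 + $241.70 = $3599.20
Net pay: $24170.00 − $3599.20 = $20570.80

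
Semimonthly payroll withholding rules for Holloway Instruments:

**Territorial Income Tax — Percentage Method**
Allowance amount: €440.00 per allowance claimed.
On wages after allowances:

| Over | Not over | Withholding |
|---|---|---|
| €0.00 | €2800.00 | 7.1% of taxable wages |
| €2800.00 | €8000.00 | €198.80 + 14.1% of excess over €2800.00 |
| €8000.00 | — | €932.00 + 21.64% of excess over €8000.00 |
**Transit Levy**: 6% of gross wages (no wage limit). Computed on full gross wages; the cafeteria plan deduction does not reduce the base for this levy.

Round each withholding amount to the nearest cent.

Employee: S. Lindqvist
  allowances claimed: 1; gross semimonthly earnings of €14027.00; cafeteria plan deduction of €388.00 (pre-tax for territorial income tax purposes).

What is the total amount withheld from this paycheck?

€2898.68

Territorial Income Tax: taxable = €14027.00 − €388.00 − 1×€440.00 = €13199.00
  €932.00 + 21.64% × (€13199.00 − €8000.00) = €932.00 + 21.64% × €5199.00 = €2057.06
Transit Levy: 6% × €14027.00 = €841.62
Total: €2057.06 + €841.62 = €2898.68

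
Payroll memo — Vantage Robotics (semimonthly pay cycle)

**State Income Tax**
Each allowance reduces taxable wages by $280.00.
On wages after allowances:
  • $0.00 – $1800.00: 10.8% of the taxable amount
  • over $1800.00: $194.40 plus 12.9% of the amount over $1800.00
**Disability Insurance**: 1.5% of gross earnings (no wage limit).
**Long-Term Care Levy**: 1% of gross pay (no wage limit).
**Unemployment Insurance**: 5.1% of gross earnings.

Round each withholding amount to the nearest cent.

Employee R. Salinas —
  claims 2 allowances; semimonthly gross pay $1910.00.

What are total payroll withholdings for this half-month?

$290.96

State Income Tax: taxable = $1910.00 − 2×$280.00 = $1350.00
  10.8% × $1350.00 = $145.80
Disability Insurance: 1.5% × $1910.00 = $28.65
Long-Term Care Levy: 1% × $1910.00 = $19.10
Unemployment Insurance: 5.1% × $1910.00 = $97.41
Total: $145.80 + $28.65 + $19.10 + $97.41 = $290.96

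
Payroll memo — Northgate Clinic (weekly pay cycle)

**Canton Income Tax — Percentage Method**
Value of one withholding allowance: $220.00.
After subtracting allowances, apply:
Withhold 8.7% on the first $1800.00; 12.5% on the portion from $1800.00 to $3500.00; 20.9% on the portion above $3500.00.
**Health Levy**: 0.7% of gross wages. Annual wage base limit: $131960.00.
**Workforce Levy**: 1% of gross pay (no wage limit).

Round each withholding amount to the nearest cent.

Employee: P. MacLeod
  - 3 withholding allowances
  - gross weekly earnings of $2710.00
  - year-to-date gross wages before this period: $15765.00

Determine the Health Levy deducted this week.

$18.97

Health Levy: 0.7% × $2710.00 = $18.97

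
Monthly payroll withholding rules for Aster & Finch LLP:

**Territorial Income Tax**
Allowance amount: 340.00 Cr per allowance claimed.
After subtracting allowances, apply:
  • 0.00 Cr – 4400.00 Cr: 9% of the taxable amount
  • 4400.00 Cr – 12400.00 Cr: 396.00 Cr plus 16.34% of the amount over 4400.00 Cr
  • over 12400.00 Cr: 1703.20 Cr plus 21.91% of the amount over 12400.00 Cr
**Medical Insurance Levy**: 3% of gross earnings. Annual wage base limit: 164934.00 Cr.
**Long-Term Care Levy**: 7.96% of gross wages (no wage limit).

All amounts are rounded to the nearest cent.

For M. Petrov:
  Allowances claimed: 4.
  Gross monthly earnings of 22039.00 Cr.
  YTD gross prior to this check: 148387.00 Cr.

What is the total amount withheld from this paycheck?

5767.84 Cr

Territorial Income Tax: taxable = 22039.00 Cr − 4×340.00 Cr = 20679.00 Cr
  1703.20 Cr + 21.91% × (20679.00 Cr − 12400.00 Cr) = 1703.20 Cr + 21.91% × 8279.00 Cr = 3517.13 Cr
Medical Insurance Levy: cap 164934.00 Cr − YTD 148387.00 Cr = 16547.00 Cr subject; 3% × 16547.00 Cr = 496.41 Cr
Long-Term Care Levy: 7.96% × 22039.00 Cr = 1754.30 Cr
Total: 3517.13 Cr + 496.41 Cr + 1754.30 Cr = 5767.84 Cr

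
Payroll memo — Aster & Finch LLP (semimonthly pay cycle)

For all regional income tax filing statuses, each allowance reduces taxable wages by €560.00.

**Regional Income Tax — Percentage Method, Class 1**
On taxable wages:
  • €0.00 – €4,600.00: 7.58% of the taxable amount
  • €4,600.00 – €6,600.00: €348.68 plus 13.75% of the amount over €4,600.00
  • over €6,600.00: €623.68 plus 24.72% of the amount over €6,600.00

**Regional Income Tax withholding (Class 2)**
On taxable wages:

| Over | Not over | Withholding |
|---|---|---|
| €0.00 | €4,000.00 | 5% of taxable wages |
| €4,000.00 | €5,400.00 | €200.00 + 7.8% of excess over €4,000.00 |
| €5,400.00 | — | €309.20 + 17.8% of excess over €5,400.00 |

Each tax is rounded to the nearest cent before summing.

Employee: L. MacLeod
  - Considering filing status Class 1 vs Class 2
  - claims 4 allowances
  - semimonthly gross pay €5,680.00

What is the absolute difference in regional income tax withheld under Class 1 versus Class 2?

Regional Income Tax (Class 1): taxable = €5,680.00 − 4×€560.00 = €3,440.00
  7.58% × €3,440.00 = €260.75
Regional Income Tax (Class 2): taxable = €5,680.00 − 4×€560.00 = €3,440.00
  5% × €3,440.00 = €172.00
Difference: |€260.75 − €172.00| = €88.75 (higher under Class 1)

€88.75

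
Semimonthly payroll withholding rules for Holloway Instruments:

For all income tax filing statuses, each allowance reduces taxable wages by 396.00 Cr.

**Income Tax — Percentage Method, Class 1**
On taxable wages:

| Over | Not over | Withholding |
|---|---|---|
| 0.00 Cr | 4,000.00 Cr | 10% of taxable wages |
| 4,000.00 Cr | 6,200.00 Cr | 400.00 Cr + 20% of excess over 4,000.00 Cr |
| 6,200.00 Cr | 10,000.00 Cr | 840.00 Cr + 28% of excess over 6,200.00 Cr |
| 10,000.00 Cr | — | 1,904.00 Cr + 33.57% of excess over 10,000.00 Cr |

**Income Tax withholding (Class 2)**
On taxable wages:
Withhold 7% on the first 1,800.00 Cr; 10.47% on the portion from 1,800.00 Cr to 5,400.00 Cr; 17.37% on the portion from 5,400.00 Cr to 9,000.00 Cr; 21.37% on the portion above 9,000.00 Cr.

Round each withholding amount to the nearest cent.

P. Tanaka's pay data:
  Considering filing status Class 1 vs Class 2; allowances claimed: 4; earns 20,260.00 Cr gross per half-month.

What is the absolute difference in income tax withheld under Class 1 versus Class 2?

1,620.53 Cr

Income Tax (Class 1): taxable = 20,260.00 Cr − 4×396.00 Cr = 18,676.00 Cr
  1,904.00 Cr + 33.57% × (18,676.00 Cr − 10,000.00 Cr) = 1,904.00 Cr + 33.57% × 8,676.00 Cr = 4,816.53 Cr
Income Tax (Class 2): taxable = 20,260.00 Cr − 4×396.00 Cr = 18,676.00 Cr
  1,128.24 Cr + 21.37% × (18,676.00 Cr − 9,000.00 Cr) = 1,128.24 Cr + 21.37% × 9,676.00 Cr = 3,196.00 Cr
Difference: |4,816.53 Cr − 3,196.00 Cr| = 1,620.53 Cr (higher under Class 1)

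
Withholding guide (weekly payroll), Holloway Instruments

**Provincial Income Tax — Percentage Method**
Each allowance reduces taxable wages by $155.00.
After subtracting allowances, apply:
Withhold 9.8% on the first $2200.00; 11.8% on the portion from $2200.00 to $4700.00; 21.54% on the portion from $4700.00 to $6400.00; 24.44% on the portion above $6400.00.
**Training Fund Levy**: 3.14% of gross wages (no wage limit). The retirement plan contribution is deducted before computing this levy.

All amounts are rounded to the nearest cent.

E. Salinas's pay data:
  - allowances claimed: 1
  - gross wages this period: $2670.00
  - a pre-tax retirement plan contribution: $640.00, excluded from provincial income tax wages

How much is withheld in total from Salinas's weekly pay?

$247.49

Provincial Income Tax: taxable = $2670.00 − $640.00 − 1×$155.00 = $1875.00
  9.8% × $1875.00 = $183.75
Training Fund Levy: 3.14% × $2030.00 = $63.74
Total: $183.75 + $63.74 = $247.49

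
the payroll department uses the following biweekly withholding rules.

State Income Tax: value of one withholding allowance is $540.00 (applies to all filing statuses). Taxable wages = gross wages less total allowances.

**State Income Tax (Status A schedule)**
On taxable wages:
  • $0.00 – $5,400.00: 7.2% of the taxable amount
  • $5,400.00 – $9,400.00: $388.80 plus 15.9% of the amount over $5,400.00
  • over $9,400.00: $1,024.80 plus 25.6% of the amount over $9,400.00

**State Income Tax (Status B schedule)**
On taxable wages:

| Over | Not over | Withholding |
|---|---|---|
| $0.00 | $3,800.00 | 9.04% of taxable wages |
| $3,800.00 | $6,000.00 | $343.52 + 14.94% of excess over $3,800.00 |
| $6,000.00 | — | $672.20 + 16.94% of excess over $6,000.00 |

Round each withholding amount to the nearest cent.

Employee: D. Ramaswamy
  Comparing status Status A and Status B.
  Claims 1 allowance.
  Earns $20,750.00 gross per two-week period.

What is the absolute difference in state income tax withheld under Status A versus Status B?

$712.79

State Income Tax (Status A): taxable = $20,750.00 − 1×$540.00 = $20,210.00
  $1,024.80 + 25.6% × ($20,210.00 − $9,400.00) = $1,024.80 + 25.6% × $10,810.00 = $3,792.16
State Income Tax (Status B): taxable = $20,750.00 − 1×$540.00 = $20,210.00
  $672.20 + 16.94% × ($20,210.00 − $6,000.00) = $672.20 + 16.94% × $14,210.00 = $3,079.37
Difference: |$3,792.16 − $3,079.37| = $712.79 (higher under Status A)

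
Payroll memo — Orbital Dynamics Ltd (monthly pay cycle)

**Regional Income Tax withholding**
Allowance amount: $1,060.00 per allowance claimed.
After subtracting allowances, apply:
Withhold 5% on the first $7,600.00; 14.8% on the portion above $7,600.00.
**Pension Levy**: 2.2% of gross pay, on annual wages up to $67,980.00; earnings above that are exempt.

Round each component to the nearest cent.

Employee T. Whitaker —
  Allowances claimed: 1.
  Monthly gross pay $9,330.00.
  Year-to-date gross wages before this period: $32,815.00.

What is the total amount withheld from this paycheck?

Regional Income Tax: taxable = $9,330.00 − 1×$1,060.00 = $8,270.00
  $380.00 + 14.8% × ($8,270.00 − $7,600.00) = $380.00 + 14.8% × $670.00 = $479.16
Pension Levy: 2.2% × $9,330.00 = $205.26
Total: $479.16 + $205.26 = $684.42

$684.42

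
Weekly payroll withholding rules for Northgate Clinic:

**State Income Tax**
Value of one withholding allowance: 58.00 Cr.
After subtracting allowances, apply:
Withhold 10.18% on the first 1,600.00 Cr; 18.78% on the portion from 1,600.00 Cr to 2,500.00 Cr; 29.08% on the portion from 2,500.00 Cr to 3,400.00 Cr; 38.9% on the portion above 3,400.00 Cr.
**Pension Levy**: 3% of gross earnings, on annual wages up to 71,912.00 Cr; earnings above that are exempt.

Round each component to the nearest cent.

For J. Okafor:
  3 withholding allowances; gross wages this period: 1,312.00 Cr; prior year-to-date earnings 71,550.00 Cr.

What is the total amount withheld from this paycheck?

126.71 Cr

State Income Tax: taxable = 1,312.00 Cr − 3×58.00 Cr = 1,138.00 Cr
  10.18% × 1,138.00 Cr = 115.85 Cr
Pension Levy: cap 71,912.00 Cr − YTD 71,550.00 Cr = 362.00 Cr subject; 3% × 362.00 Cr = 10.86 Cr
Total: 115.85 Cr + 10.86 Cr = 126.71 Cr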